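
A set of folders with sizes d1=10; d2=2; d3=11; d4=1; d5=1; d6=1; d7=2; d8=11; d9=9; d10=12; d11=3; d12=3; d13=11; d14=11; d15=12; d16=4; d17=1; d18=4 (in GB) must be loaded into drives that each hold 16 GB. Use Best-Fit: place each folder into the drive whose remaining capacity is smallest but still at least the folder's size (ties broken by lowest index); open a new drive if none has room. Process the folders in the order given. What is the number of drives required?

8 drives

Put d1 (10 GB) in drive 1; 6 GB remain.
Put d2 (2 GB) in drive 1; 4 GB remain.
Put d3 (11 GB) in drive 2; 5 GB remain.
Put d4 (1 GB) in drive 1; 3 GB remain.
Put d5 (1 GB) in drive 1; 2 GB remain.
Put d6 (1 GB) in drive 1; 1 GB remain.
Put d7 (2 GB) in drive 2; 3 GB remain.
Put d8 (11 GB) in drive 3; 5 GB remain.
Put d9 (9 GB) in drive 4; 7 GB remain.
Put d10 (12 GB) in drive 5; 4 GB remain.
Put d11 (3 GB) in drive 2; 0 GB remain.
Put d12 (3 GB) in drive 5; 1 GB remain.
Put d13 (11 GB) in drive 6; 5 GB remain.
Put d14 (11 GB) in drive 7; 5 GB remain.
Put d15 (12 GB) in drive 8; 4 GB remain.
Put d16 (4 GB) in drive 8; 0 GB remain.
Put d17 (1 GB) in drive 1; 0 GB remain.
Put d18 (4 GB) in drive 3; 1 GB remain.
Final drives: [10,2,1,1,1,1] [11,2,3] [11,4] [9] [12,3] [11] [11] [12,4].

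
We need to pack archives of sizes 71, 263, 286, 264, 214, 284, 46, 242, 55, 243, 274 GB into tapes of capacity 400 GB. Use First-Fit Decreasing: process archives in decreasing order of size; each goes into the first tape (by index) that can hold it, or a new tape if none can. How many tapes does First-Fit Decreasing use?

Sorted descending: 286, 284, 274, 264, 263, 243, 242, 214, 71, 55, 46.
286 GB → tape 1 (remaining 114 GB)
284 GB → tape 2 (remaining 116 GB)
274 GB → tape 3 (remaining 126 GB)
264 GB → tape 4 (remaining 136 GB)
263 GB → tape 5 (remaining 137 GB)
243 GB → tape 6 (remaining 157 GB)
242 GB → tape 7 (remaining 158 GB)
214 GB → tape 8 (remaining 186 GB)
71 GB → tape 1 (remaining 43 GB)
55 GB → tape 2 (remaining 61 GB)
46 GB → tape 2 (remaining 15 GB)
Final tapes: [286,71] [284,55,46] [274] [264] [263] [243] [242] [214].

8 tapes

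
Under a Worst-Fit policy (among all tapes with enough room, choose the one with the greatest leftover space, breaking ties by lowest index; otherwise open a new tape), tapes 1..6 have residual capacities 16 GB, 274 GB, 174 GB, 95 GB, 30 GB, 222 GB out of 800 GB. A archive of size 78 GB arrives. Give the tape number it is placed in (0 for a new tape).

Tapes with room: tape 2 (274 GB), tape 3 (174 GB), tape 4 (95 GB), tape 6 (222 GB).
Most room is tape 2 with 274 GB free.

2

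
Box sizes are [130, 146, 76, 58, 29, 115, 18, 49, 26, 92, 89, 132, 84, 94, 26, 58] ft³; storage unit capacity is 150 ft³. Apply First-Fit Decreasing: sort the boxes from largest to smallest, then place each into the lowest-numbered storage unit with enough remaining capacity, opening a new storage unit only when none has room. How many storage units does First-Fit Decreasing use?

9

Sorted descending: 146, 132, 130, 115, 94, 92, 89, 84, 76, 58, 58, 49, 29, 26, 26, 18.
Put 146 ft³ in storage unit 1; 4 ft³ remain.
Put 132 ft³ in storage unit 2; 18 ft³ remain.
Put 130 ft³ in storage unit 3; 20 ft³ remain.
Put 115 ft³ in storage unit 4; 35 ft³ remain.
Put 94 ft³ in storage unit 5; 56 ft³ remain.
Put 92 ft³ in storage unit 6; 58 ft³ remain.
Put 89 ft³ in storage unit 7; 61 ft³ remain.
Put 84 ft³ in storage unit 8; 66 ft³ remain.
Put 76 ft³ in storage unit 9; 74 ft³ remain.
Put 58 ft³ in storage unit 6; 0 ft³ remain.
Put 58 ft³ in storage unit 7; 3 ft³ remain.
Put 49 ft³ in storage unit 5; 7 ft³ remain.
Put 29 ft³ in storage unit 4; 6 ft³ remain.
Put 26 ft³ in storage unit 8; 40 ft³ remain.
Put 26 ft³ in storage unit 8; 14 ft³ remain.
Put 18 ft³ in storage unit 2; 0 ft³ remain.
Final storage units: [146] [132,18] [130] [115,29] [94,49] [92,58] [89,58] [84,26,26] [76].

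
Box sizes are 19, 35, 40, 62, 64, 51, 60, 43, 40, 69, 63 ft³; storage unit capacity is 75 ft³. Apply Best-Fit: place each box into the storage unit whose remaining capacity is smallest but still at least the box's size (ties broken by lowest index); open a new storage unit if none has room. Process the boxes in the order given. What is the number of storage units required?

19 ft³ → storage unit 1 (remaining 56 ft³)
35 ft³ → storage unit 1 (remaining 21 ft³)
40 ft³ → storage unit 2 (remaining 35 ft³)
62 ft³ → storage unit 3 (remaining 13 ft³)
64 ft³ → storage unit 4 (remaining 11 ft³)
51 ft³ → storage unit 5 (remaining 24 ft³)
60 ft³ → storage unit 6 (remaining 15 ft³)
43 ft³ → storage unit 7 (remaining 32 ft³)
40 ft³ → storage unit 8 (remaining 35 ft³)
69 ft³ → storage unit 9 (remaining 6 ft³)
63 ft³ → storage unit 10 (remaining 12 ft³)
Final storage units: [19,35] [40] [62] [64] [51] [60] [43] [40] [69] [63].

10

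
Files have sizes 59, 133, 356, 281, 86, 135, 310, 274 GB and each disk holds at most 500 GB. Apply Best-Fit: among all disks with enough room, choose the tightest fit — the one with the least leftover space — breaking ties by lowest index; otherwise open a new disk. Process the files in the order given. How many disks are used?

disk 1: place 59 GB, 441 GB left
disk 1: place 133 GB, 308 GB left
disk 2: place 356 GB, 144 GB left
disk 1: place 281 GB, 27 GB left
disk 2: place 86 GB, 58 GB left
disk 3: place 135 GB, 365 GB left
disk 3: place 310 GB, 55 GB left
disk 4: place 274 GB, 226 GB left
Final disks: [59,133,281] [356,86] [135,310] [274].

4 disks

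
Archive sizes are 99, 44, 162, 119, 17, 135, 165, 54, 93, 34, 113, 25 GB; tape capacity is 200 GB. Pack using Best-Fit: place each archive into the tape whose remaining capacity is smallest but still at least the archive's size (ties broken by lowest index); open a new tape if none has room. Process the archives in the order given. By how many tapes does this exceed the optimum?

Best-Fit: [99,44,54] [162,17] [119] [135,25] [165,34] [93] [113] → 7 tapes.
Total size 1060 GB; any packing needs at least ⌈1060/200⌉ = 6 tapes.
An optimal packing achieves that bound: [165,34] [162,25] [135,54] [119,44,17] [113] [99,93] → 6 tapes.
Excess: 7 − 6 = 1.

1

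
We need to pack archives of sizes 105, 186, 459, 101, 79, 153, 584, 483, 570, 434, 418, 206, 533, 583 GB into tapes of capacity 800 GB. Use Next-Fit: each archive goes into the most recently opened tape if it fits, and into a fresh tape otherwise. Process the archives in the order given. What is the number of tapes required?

tape 1: place 105 GB, 695 GB left
tape 1: place 186 GB, 509 GB left
tape 1: place 459 GB, 50 GB left
tape 2: place 101 GB, 699 GB left
tape 2: place 79 GB, 620 GB left
tape 2: place 153 GB, 467 GB left
tape 3: place 584 GB, 216 GB left
tape 4: place 483 GB, 317 GB left
tape 5: place 570 GB, 230 GB left
tape 6: place 434 GB, 366 GB left
tape 7: place 418 GB, 382 GB left
tape 7: place 206 GB, 176 GB left
tape 8: place 533 GB, 267 GB left
tape 9: place 583 GB, 217 GB left

9 tapes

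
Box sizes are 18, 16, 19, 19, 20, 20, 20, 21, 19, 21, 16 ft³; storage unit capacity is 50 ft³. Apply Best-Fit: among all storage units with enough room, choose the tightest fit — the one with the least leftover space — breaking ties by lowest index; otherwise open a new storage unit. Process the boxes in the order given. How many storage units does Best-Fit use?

18 ft³ → storage unit 1 (remaining 32 ft³)
16 ft³ → storage unit 1 (remaining 16 ft³)
19 ft³ → storage unit 2 (remaining 31 ft³)
19 ft³ → storage unit 2 (remaining 12 ft³)
20 ft³ → storage unit 3 (remaining 30 ft³)
20 ft³ → storage unit 3 (remaining 10 ft³)
20 ft³ → storage unit 4 (remaining 30 ft³)
21 ft³ → storage unit 4 (remaining 9 ft³)
19 ft³ → storage unit 5 (remaining 31 ft³)
21 ft³ → storage unit 5 (remaining 10 ft³)
16 ft³ → storage unit 1 (remaining 0 ft³)
Final storage units: [18,16,16] [19,19] [20,20] [20,21] [19,21].

5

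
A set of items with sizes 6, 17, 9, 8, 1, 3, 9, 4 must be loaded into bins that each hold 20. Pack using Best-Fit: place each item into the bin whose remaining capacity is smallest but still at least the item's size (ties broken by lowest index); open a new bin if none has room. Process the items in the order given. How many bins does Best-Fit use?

6 → bin 1 (remaining 14)
17 → bin 2 (remaining 3)
9 → bin 1 (remaining 5)
8 → bin 3 (remaining 12)
1 → bin 2 (remaining 2)
3 → bin 1 (remaining 2)
9 → bin 3 (remaining 3)
4 → bin 4 (remaining 16)

4 bins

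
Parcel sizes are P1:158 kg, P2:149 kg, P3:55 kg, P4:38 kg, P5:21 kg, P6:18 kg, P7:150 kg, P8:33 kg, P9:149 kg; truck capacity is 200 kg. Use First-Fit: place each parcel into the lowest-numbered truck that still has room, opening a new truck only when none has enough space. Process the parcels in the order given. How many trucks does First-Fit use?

truck 1: place P1 (158 kg), 42 kg left
truck 2: place P2 (149 kg), 51 kg left
truck 3: place P3 (55 kg), 145 kg left
truck 1: place P4 (38 kg), 4 kg left
truck 2: place P5 (21 kg), 30 kg left
truck 2: place P6 (18 kg), 12 kg left
truck 4: place P7 (150 kg), 50 kg left
truck 3: place P8 (33 kg), 112 kg left
truck 5: place P9 (149 kg), 51 kg left

5 trucks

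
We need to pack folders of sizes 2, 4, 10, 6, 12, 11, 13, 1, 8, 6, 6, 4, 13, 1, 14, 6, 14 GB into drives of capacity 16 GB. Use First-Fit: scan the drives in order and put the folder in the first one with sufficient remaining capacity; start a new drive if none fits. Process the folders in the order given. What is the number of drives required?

Put 2 GB in drive 1; 14 GB remain.
Put 4 GB in drive 1; 10 GB remain.
Put 10 GB in drive 1; 0 GB remain.
Put 6 GB in drive 2; 10 GB remain.
Put 12 GB in drive 3; 4 GB remain.
Put 11 GB in drive 4; 5 GB remain.
Put 13 GB in drive 5; 3 GB remain.
Put 1 GB in drive 2; 9 GB remain.
Put 8 GB in drive 2; 1 GB remain.
Put 6 GB in drive 6; 10 GB remain.
Put 6 GB in drive 6; 4 GB remain.
Put 4 GB in drive 3; 0 GB remain.
Put 13 GB in drive 7; 3 GB remain.
Put 1 GB in drive 2; 0 GB remain.
Put 14 GB in drive 8; 2 GB remain.
Put 6 GB in drive 9; 10 GB remain.
Put 14 GB in drive 10; 2 GB remain.

10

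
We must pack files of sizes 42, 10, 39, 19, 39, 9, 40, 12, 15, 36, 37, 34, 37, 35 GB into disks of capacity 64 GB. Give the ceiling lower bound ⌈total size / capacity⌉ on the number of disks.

Total size = 42 + 10 + 39 + 19 + 39 + 9 + 40 + 12 + 15 + 36 + 37 + 34 + 37 + 35 = 404 GB.
⌈404 / 64⌉ = 7.

7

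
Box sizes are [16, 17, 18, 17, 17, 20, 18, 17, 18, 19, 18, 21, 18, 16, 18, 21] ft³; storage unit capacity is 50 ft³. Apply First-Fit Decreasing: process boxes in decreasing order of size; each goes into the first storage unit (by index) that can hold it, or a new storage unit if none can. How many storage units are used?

7

Sorted descending: 21, 21, 20, 19, 18, 18, 18, 18, 18, 18, 17, 17, 17, 17, 16, 16.
Put 21 ft³ in storage unit 1; 29 ft³ remain.
Put 21 ft³ in storage unit 1; 8 ft³ remain.
Put 20 ft³ in storage unit 2; 30 ft³ remain.
Put 19 ft³ in storage unit 2; 11 ft³ remain.
Put 18 ft³ in storage unit 3; 32 ft³ remain.
Put 18 ft³ in storage unit 3; 14 ft³ remain.
Put 18 ft³ in storage unit 4; 32 ft³ remain.
Put 18 ft³ in storage unit 4; 14 ft³ remain.
Put 18 ft³ in storage unit 5; 32 ft³ remain.
Put 18 ft³ in storage unit 5; 14 ft³ remain.
Put 17 ft³ in storage unit 6; 33 ft³ remain.
Put 17 ft³ in storage unit 6; 16 ft³ remain.
Put 17 ft³ in storage unit 7; 33 ft³ remain.
Put 17 ft³ in storage unit 7; 16 ft³ remain.
Put 16 ft³ in storage unit 6; 0 ft³ remain.
Put 16 ft³ in storage unit 7; 0 ft³ remain.
Final storage units: [21,21] [20,19] [18,18] [18,18] [18,18] [17,17,16] [17,17,16].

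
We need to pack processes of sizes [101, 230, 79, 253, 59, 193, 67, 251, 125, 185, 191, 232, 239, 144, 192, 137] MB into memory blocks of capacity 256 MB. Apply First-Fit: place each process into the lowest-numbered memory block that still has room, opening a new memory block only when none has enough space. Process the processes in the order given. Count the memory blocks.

memory block 1: place 101 MB, 155 MB left
memory block 2: place 230 MB, 26 MB left
memory block 1: place 79 MB, 76 MB left
memory block 3: place 253 MB, 3 MB left
memory block 1: place 59 MB, 17 MB left
memory block 4: place 193 MB, 63 MB left
memory block 5: place 67 MB, 189 MB left
memory block 6: place 251 MB, 5 MB left
memory block 5: place 125 MB, 64 MB left
memory block 7: place 185 MB, 71 MB left
memory block 8: place 191 MB, 65 MB left
memory block 9: place 232 MB, 24 MB left
memory block 10: place 239 MB, 17 MB left
memory block 11: place 144 MB, 112 MB left
memory block 12: place 192 MB, 64 MB left
memory block 13: place 137 MB, 119 MB left

13 memory blocks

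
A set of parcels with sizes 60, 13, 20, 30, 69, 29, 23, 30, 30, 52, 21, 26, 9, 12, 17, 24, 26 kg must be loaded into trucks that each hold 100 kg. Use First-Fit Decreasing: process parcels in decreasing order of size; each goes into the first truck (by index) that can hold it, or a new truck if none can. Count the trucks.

Sorted descending: 69, 60, 52, 30, 30, 30, 29, 26, 26, 24, 23, 21, 20, 17, 13, 12, 9.
truck 1: place 69 kg, 31 kg left
truck 2: place 60 kg, 40 kg left
truck 3: place 52 kg, 48 kg left
truck 1: place 30 kg, 1 kg left
truck 2: place 30 kg, 10 kg left
truck 3: place 30 kg, 18 kg left
truck 4: place 29 kg, 71 kg left
truck 4: place 26 kg, 45 kg left
truck 4: place 26 kg, 19 kg left
truck 5: place 24 kg, 76 kg left
truck 5: place 23 kg, 53 kg left
truck 5: place 21 kg, 32 kg left
truck 5: place 20 kg, 12 kg left
truck 3: place 17 kg, 1 kg left
truck 4: place 13 kg, 6 kg left
truck 5: place 12 kg, 0 kg left
truck 2: place 9 kg, 1 kg left

5 trucks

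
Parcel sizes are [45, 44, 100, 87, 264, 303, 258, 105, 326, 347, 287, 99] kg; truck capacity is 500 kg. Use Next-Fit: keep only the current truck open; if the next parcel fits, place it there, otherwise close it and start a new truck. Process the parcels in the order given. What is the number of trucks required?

Put 45 kg in truck 1; 455 kg remain.
Put 44 kg in truck 1; 411 kg remain.
Put 100 kg in truck 1; 311 kg remain.
Put 87 kg in truck 1; 224 kg remain.
Put 264 kg in truck 2; 236 kg remain.
Put 303 kg in truck 3; 197 kg remain.
Put 258 kg in truck 4; 242 kg remain.
Put 105 kg in truck 4; 137 kg remain.
Put 326 kg in truck 5; 174 kg remain.
Put 347 kg in truck 6; 153 kg remain.
Put 287 kg in truck 7; 213 kg remain.
Put 99 kg in truck 7; 114 kg remain.

7 trucks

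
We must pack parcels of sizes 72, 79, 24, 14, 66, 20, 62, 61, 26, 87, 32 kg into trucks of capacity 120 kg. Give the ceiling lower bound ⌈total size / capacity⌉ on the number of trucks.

Total size = 72 + 79 + 24 + 14 + 66 + 20 + 62 + 61 + 26 + 87 + 32 = 543 kg.
⌈543 / 120⌉ = 5.

5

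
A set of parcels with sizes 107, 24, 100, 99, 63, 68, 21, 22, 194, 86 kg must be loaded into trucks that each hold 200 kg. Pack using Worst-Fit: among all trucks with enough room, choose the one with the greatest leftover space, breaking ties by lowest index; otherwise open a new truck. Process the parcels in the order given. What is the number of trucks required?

truck 1: place 107 kg, 93 kg left
truck 1: place 24 kg, 69 kg left
truck 2: place 100 kg, 100 kg left
truck 2: place 99 kg, 1 kg left
truck 1: place 63 kg, 6 kg left
truck 3: place 68 kg, 132 kg left
truck 3: place 21 kg, 111 kg left
truck 3: place 22 kg, 89 kg left
truck 4: place 194 kg, 6 kg left
truck 3: place 86 kg, 3 kg left

4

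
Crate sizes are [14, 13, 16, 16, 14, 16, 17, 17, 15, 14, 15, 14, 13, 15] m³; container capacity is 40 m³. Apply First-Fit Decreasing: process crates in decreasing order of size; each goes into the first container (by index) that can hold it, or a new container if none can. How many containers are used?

7

Sorted descending: 17, 17, 16, 16, 16, 15, 15, 15, 14, 14, 14, 14, 13, 13.
container 1: place 17 m³, 23 m³ left
container 1: place 17 m³, 6 m³ left
container 2: place 16 m³, 24 m³ left
container 2: place 16 m³, 8 m³ left
container 3: place 16 m³, 24 m³ left
container 3: place 15 m³, 9 m³ left
container 4: place 15 m³, 25 m³ left
container 4: place 15 m³, 10 m³ left
container 5: place 14 m³, 26 m³ left
container 5: place 14 m³, 12 m³ left
container 6: place 14 m³, 26 m³ left
container 6: place 14 m³, 12 m³ left
container 7: place 13 m³, 27 m³ left
container 7: place 13 m³, 14 m³ left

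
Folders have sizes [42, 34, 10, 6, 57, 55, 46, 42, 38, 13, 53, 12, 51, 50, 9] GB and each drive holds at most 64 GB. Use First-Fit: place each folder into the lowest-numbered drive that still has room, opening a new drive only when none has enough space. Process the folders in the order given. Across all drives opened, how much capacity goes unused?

122

42 GB → drive 1 (remaining 22 GB)
34 GB → drive 2 (remaining 30 GB)
10 GB → drive 1 (remaining 12 GB)
6 GB → drive 1 (remaining 6 GB)
57 GB → drive 3 (remaining 7 GB)
55 GB → drive 4 (remaining 9 GB)
46 GB → drive 5 (remaining 18 GB)
42 GB → drive 6 (remaining 22 GB)
38 GB → drive 7 (remaining 26 GB)
13 GB → drive 2 (remaining 17 GB)
53 GB → drive 8 (remaining 11 GB)
12 GB → drive 2 (remaining 5 GB)
51 GB → drive 9 (remaining 13 GB)
50 GB → drive 10 (remaining 14 GB)
9 GB → drive 4 (remaining 0 GB)
10 drives × 64 GB = 640 GB; used 518 GB; unused 122 GB.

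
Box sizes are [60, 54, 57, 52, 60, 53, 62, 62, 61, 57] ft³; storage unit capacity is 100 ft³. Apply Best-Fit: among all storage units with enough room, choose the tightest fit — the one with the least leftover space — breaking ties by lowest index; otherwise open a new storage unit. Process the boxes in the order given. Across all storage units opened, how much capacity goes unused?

422

storage unit 1: place 60 ft³, 40 ft³ left
storage unit 2: place 54 ft³, 46 ft³ left
storage unit 3: place 57 ft³, 43 ft³ left
storage unit 4: place 52 ft³, 48 ft³ left
storage unit 5: place 60 ft³, 40 ft³ left
storage unit 6: place 53 ft³, 47 ft³ left
storage unit 7: place 62 ft³, 38 ft³ left
storage unit 8: place 62 ft³, 38 ft³ left
storage unit 9: place 61 ft³, 39 ft³ left
storage unit 10: place 57 ft³, 43 ft³ left
10 storage units × 100 ft³ = 1000 ft³; used 578 ft³; unused 422 ft³.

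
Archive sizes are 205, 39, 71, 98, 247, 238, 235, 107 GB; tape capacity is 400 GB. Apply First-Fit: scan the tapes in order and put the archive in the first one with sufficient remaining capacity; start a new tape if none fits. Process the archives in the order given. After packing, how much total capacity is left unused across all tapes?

360

Put 205 GB in tape 1; 195 GB remain.
Put 39 GB in tape 1; 156 GB remain.
Put 71 GB in tape 1; 85 GB remain.
Put 98 GB in tape 2; 302 GB remain.
Put 247 GB in tape 2; 55 GB remain.
Put 238 GB in tape 3; 162 GB remain.
Put 235 GB in tape 4; 165 GB remain.
Put 107 GB in tape 3; 55 GB remain.
4 tapes × 400 GB = 1600 GB; used 1240 GB; unused 360 GB.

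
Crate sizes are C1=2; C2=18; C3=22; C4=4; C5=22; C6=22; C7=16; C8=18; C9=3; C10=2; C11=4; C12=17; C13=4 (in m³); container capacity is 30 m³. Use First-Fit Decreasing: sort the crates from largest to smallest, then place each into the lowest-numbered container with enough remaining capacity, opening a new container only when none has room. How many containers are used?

7 containers

Sorted descending: 22, 22, 22, 18, 18, 17, 16, 4, 4, 4, 3, 2, 2.
22 m³ → container 1 (remaining 8 m³)
22 m³ → container 2 (remaining 8 m³)
22 m³ → container 3 (remaining 8 m³)
18 m³ → container 4 (remaining 12 m³)
18 m³ → container 5 (remaining 12 m³)
17 m³ → container 6 (remaining 13 m³)
16 m³ → container 7 (remaining 14 m³)
4 m³ → container 1 (remaining 4 m³)
4 m³ → container 1 (remaining 0 m³)
4 m³ → container 2 (remaining 4 m³)
3 m³ → container 2 (remaining 1 m³)
2 m³ → container 3 (remaining 6 m³)
2 m³ → container 3 (remaining 4 m³)
Final containers: [22,4,4] [22,4,3] [22,2,2] [18] [18] [17] [16].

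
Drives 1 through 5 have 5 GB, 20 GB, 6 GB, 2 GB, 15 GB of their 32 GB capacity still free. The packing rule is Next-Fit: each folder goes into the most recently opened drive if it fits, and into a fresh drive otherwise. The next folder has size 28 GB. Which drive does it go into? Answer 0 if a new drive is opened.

Next-Fit only looks at drive 5, which has 15 GB free.
28 GB does not fit, so a new drive is opened.

0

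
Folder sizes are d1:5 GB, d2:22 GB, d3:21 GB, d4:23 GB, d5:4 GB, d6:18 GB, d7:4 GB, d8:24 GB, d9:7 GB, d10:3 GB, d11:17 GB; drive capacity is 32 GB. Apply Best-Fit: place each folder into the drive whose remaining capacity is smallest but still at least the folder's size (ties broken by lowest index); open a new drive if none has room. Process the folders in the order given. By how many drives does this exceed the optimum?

Best-Fit: [5,22,4] [21] [23,4,3] [18] [24,7] [17] → 6 drives.
6 folders exceed 16 GB (half the capacity), and no two of those can share a drive, so at least 6 drives are needed.
So 6 is already optimal.

0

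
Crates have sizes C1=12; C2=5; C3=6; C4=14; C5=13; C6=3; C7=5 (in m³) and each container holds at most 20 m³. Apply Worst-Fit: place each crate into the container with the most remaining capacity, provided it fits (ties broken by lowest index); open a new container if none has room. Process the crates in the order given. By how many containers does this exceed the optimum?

Worst-Fit: [12,5] [6,14] [13,3] [5] → 4 containers.
Total size 58 m³; any packing needs at least ⌈58/20⌉ = 3 containers.
An optimal packing achieves that bound: [14,6] [13,5] [12,5,3] → 3 containers.
Excess: 4 − 3 = 1.

1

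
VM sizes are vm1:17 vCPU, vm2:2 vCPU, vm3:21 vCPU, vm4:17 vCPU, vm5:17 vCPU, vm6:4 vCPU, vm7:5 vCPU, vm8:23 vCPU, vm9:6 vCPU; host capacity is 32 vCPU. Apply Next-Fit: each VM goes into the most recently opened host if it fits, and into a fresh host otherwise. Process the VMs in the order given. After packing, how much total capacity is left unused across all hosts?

48

vm1 (17 vCPU) → host 1 (remaining 15 vCPU)
vm2 (2 vCPU) → host 1 (remaining 13 vCPU)
vm3 (21 vCPU) → host 2 (remaining 11 vCPU)
vm4 (17 vCPU) → host 3 (remaining 15 vCPU)
vm5 (17 vCPU) → host 4 (remaining 15 vCPU)
vm6 (4 vCPU) → host 4 (remaining 11 vCPU)
vm7 (5 vCPU) → host 4 (remaining 6 vCPU)
vm8 (23 vCPU) → host 5 (remaining 9 vCPU)
vm9 (6 vCPU) → host 5 (remaining 3 vCPU)
5 hosts × 32 vCPU = 160 vCPU; used 112 vCPU; unused 48 vCPU.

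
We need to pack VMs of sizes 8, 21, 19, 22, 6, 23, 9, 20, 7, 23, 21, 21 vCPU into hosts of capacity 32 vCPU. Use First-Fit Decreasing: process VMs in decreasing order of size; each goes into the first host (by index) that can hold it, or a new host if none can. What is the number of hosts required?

Sorted descending: 23, 23, 22, 21, 21, 21, 20, 19, 9, 8, 7, 6.
Put 23 vCPU in host 1; 9 vCPU remain.
Put 23 vCPU in host 2; 9 vCPU remain.
Put 22 vCPU in host 3; 10 vCPU remain.
Put 21 vCPU in host 4; 11 vCPU remain.
Put 21 vCPU in host 5; 11 vCPU remain.
Put 21 vCPU in host 6; 11 vCPU remain.
Put 20 vCPU in host 7; 12 vCPU remain.
Put 19 vCPU in host 8; 13 vCPU remain.
Put 9 vCPU in host 1; 0 vCPU remain.
Put 8 vCPU in host 2; 1 vCPU remain.
Put 7 vCPU in host 3; 3 vCPU remain.
Put 6 vCPU in host 4; 5 vCPU remain.
Final hosts: [23,9] [23,8] [22,7] [21,6] [21] [21] [20] [19].

8 hosts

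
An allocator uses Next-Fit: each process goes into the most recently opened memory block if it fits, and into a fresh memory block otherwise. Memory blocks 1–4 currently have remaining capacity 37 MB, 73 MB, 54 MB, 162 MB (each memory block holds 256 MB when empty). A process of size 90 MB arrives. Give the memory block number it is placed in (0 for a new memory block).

4

Next-Fit only looks at memory block 4, which has 162 MB free.
90 MB fits there.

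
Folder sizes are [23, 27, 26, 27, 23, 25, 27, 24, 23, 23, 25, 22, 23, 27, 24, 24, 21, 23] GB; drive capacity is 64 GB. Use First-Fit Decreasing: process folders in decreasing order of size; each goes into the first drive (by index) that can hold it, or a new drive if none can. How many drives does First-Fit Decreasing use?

9 drives

Sorted descending: 27, 27, 27, 27, 26, 25, 25, 24, 24, 24, 23, 23, 23, 23, 23, 23, 22, 21.
Put 27 GB in drive 1; 37 GB remain.
Put 27 GB in drive 1; 10 GB remain.
Put 27 GB in drive 2; 37 GB remain.
Put 27 GB in drive 2; 10 GB remain.
Put 26 GB in drive 3; 38 GB remain.
Put 25 GB in drive 3; 13 GB remain.
Put 25 GB in drive 4; 39 GB remain.
Put 24 GB in drive 4; 15 GB remain.
Put 24 GB in drive 5; 40 GB remain.
Put 24 GB in drive 5; 16 GB remain.
Put 23 GB in drive 6; 41 GB remain.
Put 23 GB in drive 6; 18 GB remain.
Put 23 GB in drive 7; 41 GB remain.
Put 23 GB in drive 7; 18 GB remain.
Put 23 GB in drive 8; 41 GB remain.
Put 23 GB in drive 8; 18 GB remain.
Put 22 GB in drive 9; 42 GB remain.
Put 21 GB in drive 9; 21 GB remain.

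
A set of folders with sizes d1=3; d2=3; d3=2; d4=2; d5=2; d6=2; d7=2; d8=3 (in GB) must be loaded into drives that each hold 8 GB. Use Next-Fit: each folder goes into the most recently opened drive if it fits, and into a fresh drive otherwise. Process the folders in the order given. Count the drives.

drive 1: place d1 (3 GB), 5 GB left
drive 1: place d2 (3 GB), 2 GB left
drive 1: place d3 (2 GB), 0 GB left
drive 2: place d4 (2 GB), 6 GB left
drive 2: place d5 (2 GB), 4 GB left
drive 2: place d6 (2 GB), 2 GB left
drive 2: place d7 (2 GB), 0 GB left
drive 3: place d8 (3 GB), 5 GB left
Final drives: [3,3,2] [2,2,2,2] [3].

3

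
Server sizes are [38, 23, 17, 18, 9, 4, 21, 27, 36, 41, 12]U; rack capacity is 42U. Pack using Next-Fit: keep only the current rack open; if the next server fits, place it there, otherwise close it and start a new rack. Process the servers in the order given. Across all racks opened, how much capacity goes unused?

90

Put 38U in rack 1; 4U remain.
Put 23U in rack 2; 19U remain.
Put 17U in rack 2; 2U remain.
Put 18U in rack 3; 24U remain.
Put 9U in rack 3; 15U remain.
Put 4U in rack 3; 11U remain.
Put 21U in rack 4; 21U remain.
Put 27U in rack 5; 15U remain.
Put 36U in rack 6; 6U remain.
Put 41U in rack 7; 1U remain.
Put 12U in rack 8; 30U remain.
8 racks × 42U = 336U; used 246U; unused 90U.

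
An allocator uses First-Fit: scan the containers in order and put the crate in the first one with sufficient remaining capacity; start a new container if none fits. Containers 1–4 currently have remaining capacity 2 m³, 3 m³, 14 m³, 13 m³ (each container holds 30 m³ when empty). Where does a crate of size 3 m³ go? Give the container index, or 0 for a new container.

2

Containers with room: container 2 (3 m³), container 3 (14 m³), container 4 (13 m³).
The first with room is container 2.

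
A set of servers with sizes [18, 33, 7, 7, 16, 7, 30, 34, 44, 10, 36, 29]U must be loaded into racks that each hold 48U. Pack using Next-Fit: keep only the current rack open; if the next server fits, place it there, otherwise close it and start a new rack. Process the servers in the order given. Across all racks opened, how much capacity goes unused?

113

rack 1: place 18U, 30U left
rack 2: place 33U, 15U left
rack 2: place 7U, 8U left
rack 2: place 7U, 1U left
rack 3: place 16U, 32U left
rack 3: place 7U, 25U left
rack 4: place 30U, 18U left
rack 5: place 34U, 14U left
rack 6: place 44U, 4U left
rack 7: place 10U, 38U left
rack 7: place 36U, 2U left
rack 8: place 29U, 19U left
8 racks × 48U = 384U; used 271U; unused 113U.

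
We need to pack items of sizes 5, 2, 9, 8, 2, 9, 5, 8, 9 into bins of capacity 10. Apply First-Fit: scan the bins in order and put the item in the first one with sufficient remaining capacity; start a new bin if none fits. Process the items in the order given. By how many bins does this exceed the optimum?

1

First-Fit: [5,2,2] [9] [8] [9] [5] [8] [9] → 7 bins.
Total size 57; any packing needs at least ⌈57/10⌉ = 6 bins.
An optimal packing achieves that bound: [9] [9] [9] [8,2] [8,2] [5,5] → 6 bins.
Excess: 7 − 6 = 1.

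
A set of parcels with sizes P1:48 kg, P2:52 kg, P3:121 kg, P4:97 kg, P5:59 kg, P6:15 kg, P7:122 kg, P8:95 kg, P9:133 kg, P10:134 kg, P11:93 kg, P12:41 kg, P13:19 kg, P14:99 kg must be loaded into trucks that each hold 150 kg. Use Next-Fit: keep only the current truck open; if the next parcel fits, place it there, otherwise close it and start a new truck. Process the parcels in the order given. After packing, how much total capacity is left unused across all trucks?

372

Put P1 (48 kg) in truck 1; 102 kg remain.
Put P2 (52 kg) in truck 1; 50 kg remain.
Put P3 (121 kg) in truck 2; 29 kg remain.
Put P4 (97 kg) in truck 3; 53 kg remain.
Put P5 (59 kg) in truck 4; 91 kg remain.
Put P6 (15 kg) in truck 4; 76 kg remain.
Put P7 (122 kg) in truck 5; 28 kg remain.
Put P8 (95 kg) in truck 6; 55 kg remain.
Put P9 (133 kg) in truck 7; 17 kg remain.
Put P10 (134 kg) in truck 8; 16 kg remain.
Put P11 (93 kg) in truck 9; 57 kg remain.
Put P12 (41 kg) in truck 9; 16 kg remain.
Put P13 (19 kg) in truck 10; 131 kg remain.
Put P14 (99 kg) in truck 10; 32 kg remain.
10 trucks × 150 kg = 1500 kg; used 1128 kg; unused 372 kg.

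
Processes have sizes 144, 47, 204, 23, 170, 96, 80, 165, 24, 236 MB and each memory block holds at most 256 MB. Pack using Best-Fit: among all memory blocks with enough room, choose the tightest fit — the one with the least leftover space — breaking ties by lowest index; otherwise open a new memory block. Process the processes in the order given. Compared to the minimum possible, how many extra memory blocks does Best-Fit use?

1

Best-Fit: [144,47] [204,23,24] [170,80] [96] [165] [236] → 6 memory blocks.
Total size 1189 MB; any packing needs at least ⌈1189/256⌉ = 5 memory blocks.
An optimal packing achieves that bound: [236] [204,47] [170,80] [165,24,23] [144,96] → 5 memory blocks.
Excess: 6 − 5 = 1.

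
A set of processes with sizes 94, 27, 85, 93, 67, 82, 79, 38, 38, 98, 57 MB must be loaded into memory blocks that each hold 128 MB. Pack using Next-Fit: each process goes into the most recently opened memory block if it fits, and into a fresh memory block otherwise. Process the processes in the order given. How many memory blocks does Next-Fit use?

9 memory blocks

Put 94 MB in memory block 1; 34 MB remain.
Put 27 MB in memory block 1; 7 MB remain.
Put 85 MB in memory block 2; 43 MB remain.
Put 93 MB in memory block 3; 35 MB remain.
Put 67 MB in memory block 4; 61 MB remain.
Put 82 MB in memory block 5; 46 MB remain.
Put 79 MB in memory block 6; 49 MB remain.
Put 38 MB in memory block 6; 11 MB remain.
Put 38 MB in memory block 7; 90 MB remain.
Put 98 MB in memory block 8; 30 MB remain.
Put 57 MB in memory block 9; 71 MB remain.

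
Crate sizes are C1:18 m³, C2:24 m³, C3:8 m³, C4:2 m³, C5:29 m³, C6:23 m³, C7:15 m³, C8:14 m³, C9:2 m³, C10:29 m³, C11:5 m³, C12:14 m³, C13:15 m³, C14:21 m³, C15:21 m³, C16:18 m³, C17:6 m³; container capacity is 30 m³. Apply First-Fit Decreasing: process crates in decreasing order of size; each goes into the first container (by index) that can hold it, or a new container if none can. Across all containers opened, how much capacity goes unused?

Sorted descending: 29, 29, 24, 23, 21, 21, 18, 18, 15, 15, 14, 14, 8, 6, 5, 2, 2.
29 m³ → container 1 (remaining 1 m³)
29 m³ → container 2 (remaining 1 m³)
24 m³ → container 3 (remaining 6 m³)
23 m³ → container 4 (remaining 7 m³)
21 m³ → container 5 (remaining 9 m³)
21 m³ → container 6 (remaining 9 m³)
18 m³ → container 7 (remaining 12 m³)
18 m³ → container 8 (remaining 12 m³)
15 m³ → container 9 (remaining 15 m³)
15 m³ → container 9 (remaining 0 m³)
14 m³ → container 10 (remaining 16 m³)
14 m³ → container 10 (remaining 2 m³)
8 m³ → container 5 (remaining 1 m³)
6 m³ → container 3 (remaining 0 m³)
5 m³ → container 4 (remaining 2 m³)
2 m³ → container 4 (remaining 0 m³)
2 m³ → container 6 (remaining 7 m³)
10 containers × 30 m³ = 300 m³; used 264 m³; unused 36 m³.

36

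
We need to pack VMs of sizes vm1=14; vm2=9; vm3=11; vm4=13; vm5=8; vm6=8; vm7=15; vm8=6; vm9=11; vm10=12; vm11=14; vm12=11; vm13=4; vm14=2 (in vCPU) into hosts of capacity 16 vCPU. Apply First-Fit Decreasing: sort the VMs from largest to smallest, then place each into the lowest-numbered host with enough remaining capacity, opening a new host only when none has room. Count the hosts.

10 hosts

Sorted descending: 15, 14, 14, 13, 12, 11, 11, 11, 9, 8, 8, 6, 4, 2.
host 1: place 15 vCPU, 1 vCPU left
host 2: place 14 vCPU, 2 vCPU left
host 3: place 14 vCPU, 2 vCPU left
host 4: place 13 vCPU, 3 vCPU left
host 5: place 12 vCPU, 4 vCPU left
host 6: place 11 vCPU, 5 vCPU left
host 7: place 11 vCPU, 5 vCPU left
host 8: place 11 vCPU, 5 vCPU left
host 9: place 9 vCPU, 7 vCPU left
host 10: place 8 vCPU, 8 vCPU left
host 10: place 8 vCPU, 0 vCPU left
host 9: place 6 vCPU, 1 vCPU left
host 5: place 4 vCPU, 0 vCPU left
host 2: place 2 vCPU, 0 vCPU left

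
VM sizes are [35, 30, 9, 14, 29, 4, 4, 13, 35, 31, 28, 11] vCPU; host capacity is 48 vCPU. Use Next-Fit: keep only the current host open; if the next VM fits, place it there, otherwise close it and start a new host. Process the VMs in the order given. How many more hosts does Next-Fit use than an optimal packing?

1

Next-Fit: [35] [30,9] [14,29,4] [4,13] [35] [31] [28,11] → 7 hosts.
Total size 243 vCPU; any packing needs at least ⌈243/48⌉ = 6 hosts.
An optimal packing achieves that bound: [35,13] [35,11] [31,14] [30,9,4,4] [29] [28] → 6 hosts.
Excess: 7 − 6 = 1.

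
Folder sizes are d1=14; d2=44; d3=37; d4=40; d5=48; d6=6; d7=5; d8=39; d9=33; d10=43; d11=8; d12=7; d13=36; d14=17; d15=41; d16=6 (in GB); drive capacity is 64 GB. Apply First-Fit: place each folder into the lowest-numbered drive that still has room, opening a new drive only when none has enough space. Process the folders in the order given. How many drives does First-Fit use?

Put d1 (14 GB) in drive 1; 50 GB remain.
Put d2 (44 GB) in drive 1; 6 GB remain.
Put d3 (37 GB) in drive 2; 27 GB remain.
Put d4 (40 GB) in drive 3; 24 GB remain.
Put d5 (48 GB) in drive 4; 16 GB remain.
Put d6 (6 GB) in drive 1; 0 GB remain.
Put d7 (5 GB) in drive 2; 22 GB remain.
Put d8 (39 GB) in drive 5; 25 GB remain.
Put d9 (33 GB) in drive 6; 31 GB remain.
Put d10 (43 GB) in drive 7; 21 GB remain.
Put d11 (8 GB) in drive 2; 14 GB remain.
Put d12 (7 GB) in drive 2; 7 GB remain.
Put d13 (36 GB) in drive 8; 28 GB remain.
Put d14 (17 GB) in drive 3; 7 GB remain.
Put d15 (41 GB) in drive 9; 23 GB remain.
Put d16 (6 GB) in drive 2; 1 GB remain.
Final drives: [14,44,6] [37,5,8,7,6] [40,17] [48] [39] [33] [43] [36] [41].

9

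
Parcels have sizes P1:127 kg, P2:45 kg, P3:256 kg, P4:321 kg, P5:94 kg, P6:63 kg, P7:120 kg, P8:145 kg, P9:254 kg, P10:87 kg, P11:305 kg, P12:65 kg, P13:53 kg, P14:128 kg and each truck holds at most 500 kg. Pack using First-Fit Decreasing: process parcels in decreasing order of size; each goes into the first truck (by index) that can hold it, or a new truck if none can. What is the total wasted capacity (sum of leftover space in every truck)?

Sorted descending: 321, 305, 256, 254, 145, 128, 127, 120, 94, 87, 65, 63, 53, 45.
Put 321 kg in truck 1; 179 kg remain.
Put 305 kg in truck 2; 195 kg remain.
Put 256 kg in truck 3; 244 kg remain.
Put 254 kg in truck 4; 246 kg remain.
Put 145 kg in truck 1; 34 kg remain.
Put 128 kg in truck 2; 67 kg remain.
Put 127 kg in truck 3; 117 kg remain.
Put 120 kg in truck 4; 126 kg remain.
Put 94 kg in truck 3; 23 kg remain.
Put 87 kg in truck 4; 39 kg remain.
Put 65 kg in truck 2; 2 kg remain.
Put 63 kg in truck 5; 437 kg remain.
Put 53 kg in truck 5; 384 kg remain.
Put 45 kg in truck 5; 339 kg remain.
5 trucks × 500 kg = 2500 kg; used 2063 kg; unused 437 kg.

437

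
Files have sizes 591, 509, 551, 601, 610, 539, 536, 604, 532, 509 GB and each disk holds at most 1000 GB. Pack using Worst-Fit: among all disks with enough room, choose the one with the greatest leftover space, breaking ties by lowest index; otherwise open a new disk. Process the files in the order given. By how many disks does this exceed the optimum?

0

Worst-Fit: [591] [509] [551] [601] [610] [539] [536] [604] [532] [509] → 10 disks.
10 files exceed 500 GB (half the capacity), and no two of those can share a disk, so at least 10 disks are needed.
So 10 is already optimal.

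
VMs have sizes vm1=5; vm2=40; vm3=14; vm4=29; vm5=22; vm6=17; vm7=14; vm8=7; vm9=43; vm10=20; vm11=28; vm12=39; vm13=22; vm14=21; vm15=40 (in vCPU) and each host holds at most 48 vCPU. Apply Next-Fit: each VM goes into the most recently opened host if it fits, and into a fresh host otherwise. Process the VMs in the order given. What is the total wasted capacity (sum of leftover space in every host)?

71

host 1: place vm1 (5 vCPU), 43 vCPU left
host 1: place vm2 (40 vCPU), 3 vCPU left
host 2: place vm3 (14 vCPU), 34 vCPU left
host 2: place vm4 (29 vCPU), 5 vCPU left
host 3: place vm5 (22 vCPU), 26 vCPU left
host 3: place vm6 (17 vCPU), 9 vCPU left
host 4: place vm7 (14 vCPU), 34 vCPU left
host 4: place vm8 (7 vCPU), 27 vCPU left
host 5: place vm9 (43 vCPU), 5 vCPU left
host 6: place vm10 (20 vCPU), 28 vCPU left
host 6: place vm11 (28 vCPU), 0 vCPU left
host 7: place vm12 (39 vCPU), 9 vCPU left
host 8: place vm13 (22 vCPU), 26 vCPU left
host 8: place vm14 (21 vCPU), 5 vCPU left
host 9: place vm15 (40 vCPU), 8 vCPU left
9 hosts × 48 vCPU = 432 vCPU; used 361 vCPU; unused 71 vCPU.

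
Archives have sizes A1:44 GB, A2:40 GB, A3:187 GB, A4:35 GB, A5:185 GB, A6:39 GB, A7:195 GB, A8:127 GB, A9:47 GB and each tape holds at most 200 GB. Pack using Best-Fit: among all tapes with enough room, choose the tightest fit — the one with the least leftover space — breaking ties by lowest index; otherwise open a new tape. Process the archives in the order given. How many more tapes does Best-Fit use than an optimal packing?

Best-Fit: [44,40,35,39] [187] [185] [195] [127,47] → 5 tapes.
Total size 899 GB; any packing needs at least ⌈899/200⌉ = 5 tapes.
So 5 is already optimal.

0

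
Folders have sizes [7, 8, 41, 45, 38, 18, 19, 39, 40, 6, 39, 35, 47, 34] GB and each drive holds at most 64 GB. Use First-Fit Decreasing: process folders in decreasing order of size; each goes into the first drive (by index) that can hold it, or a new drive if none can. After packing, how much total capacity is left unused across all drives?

160

Sorted descending: 47, 45, 41, 40, 39, 39, 38, 35, 34, 19, 18, 8, 7, 6.
Put 47 GB in drive 1; 17 GB remain.
Put 45 GB in drive 2; 19 GB remain.
Put 41 GB in drive 3; 23 GB remain.
Put 40 GB in drive 4; 24 GB remain.
Put 39 GB in drive 5; 25 GB remain.
Put 39 GB in drive 6; 25 GB remain.
Put 38 GB in drive 7; 26 GB remain.
Put 35 GB in drive 8; 29 GB remain.
Put 34 GB in drive 9; 30 GB remain.
Put 19 GB in drive 2; 0 GB remain.
Put 18 GB in drive 3; 5 GB remain.
Put 8 GB in drive 1; 9 GB remain.
Put 7 GB in drive 1; 2 GB remain.
Put 6 GB in drive 4; 18 GB remain.
9 drives × 64 GB = 576 GB; used 416 GB; unused 160 GB.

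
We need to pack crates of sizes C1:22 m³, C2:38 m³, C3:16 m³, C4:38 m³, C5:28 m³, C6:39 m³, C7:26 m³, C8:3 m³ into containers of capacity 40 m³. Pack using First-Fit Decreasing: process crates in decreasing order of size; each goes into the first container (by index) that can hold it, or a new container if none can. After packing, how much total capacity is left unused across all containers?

Sorted descending: 39, 38, 38, 28, 26, 22, 16, 3.
container 1: place 39 m³, 1 m³ left
container 2: place 38 m³, 2 m³ left
container 3: place 38 m³, 2 m³ left
container 4: place 28 m³, 12 m³ left
container 5: place 26 m³, 14 m³ left
container 6: place 22 m³, 18 m³ left
container 6: place 16 m³, 2 m³ left
container 4: place 3 m³, 9 m³ left
6 containers × 40 m³ = 240 m³; used 210 m³; unused 30 m³.

30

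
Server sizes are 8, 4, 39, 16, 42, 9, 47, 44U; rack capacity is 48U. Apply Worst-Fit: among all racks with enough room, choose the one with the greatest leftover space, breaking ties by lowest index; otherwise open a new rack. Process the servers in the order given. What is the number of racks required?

5 racks

8U → rack 1 (remaining 40U)
4U → rack 1 (remaining 36U)
39U → rack 2 (remaining 9U)
16U → rack 1 (remaining 20U)
42U → rack 3 (remaining 6U)
9U → rack 1 (remaining 11U)
47U → rack 4 (remaining 1U)
44U → rack 5 (remaining 4U)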